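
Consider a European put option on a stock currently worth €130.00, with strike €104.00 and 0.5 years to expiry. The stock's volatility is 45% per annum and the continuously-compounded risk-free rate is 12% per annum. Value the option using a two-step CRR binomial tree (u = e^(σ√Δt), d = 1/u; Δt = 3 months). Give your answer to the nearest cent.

CRR parameters: u = e^(σ√Δt) = e^(0.45·√0.25) = 1.2523, d = 1/u = 0.7985
Per-period rate: rΔt = 0.12·0.25 = 0.03, so R = e^0.03 = 1.0305
Risk-neutral probability p = (e^0.03 − 0.7985)/(1.2523 − 0.7985) = 0.2319/0.4538 = 0.5111
Terminal stock prices: S_uu = 203.9, S_ud = 130, S_dd = 82.89
Terminal payoffs (K − S): max(-99.88, 0) = 0, max(-26, 0) = 0, max(21.11, 0) = 21.11
Node u (S = 162.8): V_u = e^(−0.03)·[0.5111·0.0000 + 0.4889·0.0000] = 0.0000
Node d (S = 103.8): V_d = e^(−0.03)·[0.5111·0.0000 + 0.4889·21.1083] = 10.0150
Node 0 (S = 130): V_0 = e^(−0.03)·[0.5111·0.0000 + 0.4889·10.0150] = 4.7517

€4.75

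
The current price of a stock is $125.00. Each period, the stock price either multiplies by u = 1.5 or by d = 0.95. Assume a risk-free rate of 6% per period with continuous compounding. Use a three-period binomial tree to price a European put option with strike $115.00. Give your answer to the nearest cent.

Risk-neutral probability p = (e^0.06 − 0.95)/(1.5 − 0.95) = 0.1118/0.5500 = 0.2033
Terminal stock prices: S_uuu = 421.9, S_uud = 267.2, S_udd = 169.2, S_ddd = 107.2
Terminal payoffs (K − S): max(-306.9, 0) = 0, max(-152.2, 0) = 0, max(-54.22, 0) = 0, max(7.828, 0) = 7.828
Node uu (S = 281.2): V_uu = e^(−0.06)·[0.2033·0.0000 + 0.7967·0.0000] = 0.0000
Node ud (S = 178.1): V_ud = e^(−0.06)·[0.2033·0.0000 + 0.7967·0.0000] = 0.0000
Node dd (S = 112.8): V_dd = e^(−0.06)·[0.2033·0.0000 + 0.7967·7.8281] = 5.8732
Node u (S = 187.5): V_u = e^(−0.06)·[0.2033·0.0000 + 0.7967·0.0000] = 0.0000
Node d (S = 118.8): V_d = e^(−0.06)·[0.2033·0.0000 + 0.7967·5.8732] = 4.4065
Node 0 (S = 125): V_0 = e^(−0.06)·[0.2033·0.0000 + 0.7967·4.4065] = 3.3060

$3.31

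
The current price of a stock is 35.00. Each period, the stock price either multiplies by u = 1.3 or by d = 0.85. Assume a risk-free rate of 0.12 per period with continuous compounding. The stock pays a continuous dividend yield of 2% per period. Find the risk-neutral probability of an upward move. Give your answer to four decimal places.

Per-period risk-free factor R = e^0.12 = 1.1275; dividend-adjusted growth = e^(0.12−0.02) = 1.1052.
Risk-neutral probability p = (1.1052 − 0.85)/(1.3 − 0.85) = 0.2552/0.4500 = 0.5670

p = 0.5670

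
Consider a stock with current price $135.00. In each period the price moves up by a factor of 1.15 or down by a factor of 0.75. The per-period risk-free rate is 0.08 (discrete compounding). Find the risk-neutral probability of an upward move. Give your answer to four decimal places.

p = 0.8250

Risk-neutral probability p = (1 + 0.08 − 0.75)/(1.15 − 0.75) = 0.3300/0.4000 = 0.8250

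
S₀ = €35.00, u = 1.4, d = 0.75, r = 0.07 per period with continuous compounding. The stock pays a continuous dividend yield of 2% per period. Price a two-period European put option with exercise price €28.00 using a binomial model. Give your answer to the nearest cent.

€2.08

Per-period risk-free factor R = e^0.07 = 1.0725; dividend-adjusted growth = e^(0.07−0.02) = 1.0513.
Risk-neutral probability p = (1.0513 − 0.75)/(1.4 − 0.75) = 0.3013/0.6500 = 0.4635
Terminal stock prices: S_uu = 68.6, S_ud = 36.75, S_dd = 19.69
Terminal payoffs (K − S): max(-40.6, 0) = 0, max(-8.75, 0) = 0, max(8.312, 0) = 8.312
Node u (S = 49): V_u = e^(−0.07)·[0.4635·0.0000 + 0.5365·0.0000] = 0.0000
Node d (S = 26.25): V_d = e^(−0.07)·[0.4635·0.0000 + 0.5365·8.3125] = 4.1582
Node 0 (S = 35): V_0 = e^(−0.07)·[0.4635·0.0000 + 0.5365·4.1582] = 2.0801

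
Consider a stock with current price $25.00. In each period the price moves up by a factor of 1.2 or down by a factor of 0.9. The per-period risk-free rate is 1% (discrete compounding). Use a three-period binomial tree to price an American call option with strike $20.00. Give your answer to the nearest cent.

Risk-neutral probability p = (1 + 0.01 − 0.9)/(1.2 − 0.9) = 0.1100/0.3000 = 0.3667
Terminal stock prices: S_uuu = 43.2, S_uud = 32.4, S_udd = 24.3, S_ddd = 18.23
Terminal payoffs (S − K): max(23.2, 0) = 23.2, max(12.4, 0) = 12.4, max(4.3, 0) = 4.3, max(-1.775, 0) = 0
Node uu (S = 36): continuation = 1/1.01·[0.3667·23.2000 + 0.6333·12.4000] = 16.1980; exercise value = 16.0000 ≤ continuation, so V_uu = 16.1980
Node ud (S = 27): continuation = 1/1.01·[0.3667·12.4000 + 0.6333·4.3000] = 7.1980; exercise value = 7.0000 ≤ continuation, so V_ud = 7.1980
Node dd (S = 20.25): continuation = 1/1.01·[0.3667·4.3000 + 0.6333·0.0000] = 1.5611; exercise value = 0.2500 ≤ continuation, so V_dd = 1.5611
Node u (S = 30): continuation = 1/1.01·[0.3667·16.1980 + 0.6333·7.1980] = 10.3941; exercise value = 10.0000 ≤ continuation, so V_u = 10.3941
Node d (S = 22.5): continuation = 1/1.01·[0.3667·7.1980 + 0.6333·1.5611] = 3.5920; exercise value = 2.5000 ≤ continuation, so V_d = 3.5920
Node 0 (S = 25): continuation = 1/1.01·[0.3667·10.3941 + 0.6333·3.5920] = 6.0259; exercise value = 5.0000 ≤ continuation, so V_0 = 6.0259

$6.03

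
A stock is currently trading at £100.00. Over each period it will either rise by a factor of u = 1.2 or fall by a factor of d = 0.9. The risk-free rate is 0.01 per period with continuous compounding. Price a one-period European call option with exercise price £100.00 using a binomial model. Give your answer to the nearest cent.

£7.26

Risk-neutral probability p = (e^0.01 − 0.9)/(1.2 − 0.9) = 0.1101/0.3000 = 0.3668
Terminal stock prices: S_u = 120, S_d = 90
Terminal payoffs (S − K): max(20, 0) = 20, max(-10, 0) = 0
Node 0 (S = 100): V_0 = e^(−0.01)·[0.3668·20.0000 + 0.6332·0.0000] = 7.2637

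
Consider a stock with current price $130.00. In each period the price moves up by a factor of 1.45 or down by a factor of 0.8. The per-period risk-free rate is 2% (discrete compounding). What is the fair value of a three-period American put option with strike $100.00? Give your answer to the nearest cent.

Risk-neutral probability p = (1 + 0.02 − 0.8)/(1.45 − 0.8) = 0.2200/0.6500 = 0.3385
Terminal stock prices: S_uuu = 396.3, S_uud = 218.7, S_udd = 120.6, S_ddd = 66.56
Terminal payoffs (K − S): max(-296.3, 0) = 0, max(-118.7, 0) = 0, max(-20.64, 0) = 0, max(33.44, 0) = 33.44
Node uu (S = 273.3): continuation = 1/1.02·[0.3385·0.0000 + 0.6615·0.0000] = 0.0000; exercise value = 0.0000 ≤ continuation, so V_uu = 0.0000
Node ud (S = 150.8): continuation = 1/1.02·[0.3385·0.0000 + 0.6615·0.0000] = 0.0000; exercise value = 0.0000 ≤ continuation, so V_ud = 0.0000
Node dd (S = 83.2): continuation = 1/1.02·[0.3385·0.0000 + 0.6615·33.4400] = 21.6881; exercise value = 16.8000 ≤ continuation, so V_dd = 21.6881
Node u (S = 188.5): continuation = 1/1.02·[0.3385·0.0000 + 0.6615·0.0000] = 0.0000; exercise value = 0.0000 ≤ continuation, so V_u = 0.0000
Node d (S = 104): continuation = 1/1.02·[0.3385·0.0000 + 0.6615·21.6881] = 14.0662; exercise value = 0.0000 ≤ continuation, so V_d = 14.0662
Node 0 (S = 130): continuation = 1/1.02·[0.3385·0.0000 + 0.6615·14.0662] = 9.1229; exercise value = 0.0000 ≤ continuation, so V_0 = 9.1229

$9.12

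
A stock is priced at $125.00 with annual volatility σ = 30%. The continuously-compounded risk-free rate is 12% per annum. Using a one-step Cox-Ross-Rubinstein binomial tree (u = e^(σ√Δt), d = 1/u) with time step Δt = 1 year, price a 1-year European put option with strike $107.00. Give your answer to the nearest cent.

$4.66

CRR parameters: u = e^(σ√Δt) = e^(0.3·√1) = 1.3499, d = 1/u = 0.7408
Per-period rate: rΔt = 0.12·1 = 0.12, so R = e^0.12 = 1.1275
Risk-neutral probability p = (e^0.12 − 0.7408)/(1.3499 − 0.7408) = 0.3867/0.6090 = 0.6349
Terminal stock prices: S_u = 168.7, S_d = 92.6
Terminal payoffs (K − S): max(-61.73, 0) = 0, max(14.4, 0) = 14.4
Node 0 (S = 125): V_0 = e^(−0.12)·[0.6349·0.0000 + 0.3651·14.3977] = 4.6622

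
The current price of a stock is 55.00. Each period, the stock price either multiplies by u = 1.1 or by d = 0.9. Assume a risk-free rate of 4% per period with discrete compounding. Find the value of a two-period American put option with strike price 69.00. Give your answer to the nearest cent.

14.00

Risk-neutral probability p = (1 + 0.04 − 0.9)/(1.1 − 0.9) = 0.1400/0.2000 = 0.7000
Terminal stock prices: S_uu = 66.55, S_ud = 54.45, S_dd = 44.55
Terminal payoffs (K − S): max(2.45, 0) = 2.45, max(14.55, 0) = 14.55, max(24.45, 0) = 24.45
Node u (S = 60.5): continuation = 1/1.04·[0.7000·2.4500 + 0.3000·14.5500] = 5.8462; exercise value = 8.5000 > continuation, so V_u = 8.5000 (exercise)
Node d (S = 49.5): continuation = 1/1.04·[0.7000·14.5500 + 0.3000·24.4500] = 16.8462; exercise value = 19.5000 > continuation, so V_d = 19.5000 (exercise)
Node 0 (S = 55): continuation = 1/1.04·[0.7000·8.5000 + 0.3000·19.5000] = 11.3462; exercise value = 14.0000 > continuation, so V_0 = 14.0000 (exercise)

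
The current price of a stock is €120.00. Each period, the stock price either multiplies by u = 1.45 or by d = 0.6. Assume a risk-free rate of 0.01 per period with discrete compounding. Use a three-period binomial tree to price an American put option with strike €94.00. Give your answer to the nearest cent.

Risk-neutral probability p = (1 + 0.01 − 0.6)/(1.45 − 0.6) = 0.4100/0.8500 = 0.4824
Terminal stock prices: S_uuu = 365.8, S_uud = 151.4, S_udd = 62.64, S_ddd = 25.92
Terminal payoffs (K − S): max(-271.8, 0) = 0, max(-57.38, 0) = 0, max(31.36, 0) = 31.36, max(68.08, 0) = 68.08
Node uu (S = 252.3): continuation = 1/1.01·[0.4824·0.0000 + 0.5176·0.0000] = 0.0000; exercise value = 0.0000 ≤ continuation, so V_uu = 0.0000
Node ud (S = 104.4): continuation = 1/1.01·[0.4824·0.0000 + 0.5176·31.3600] = 16.0727; exercise value = 0.0000 ≤ continuation, so V_ud = 16.0727
Node dd (S = 43.2): continuation = 1/1.01·[0.4824·31.3600 + 0.5176·68.0800] = 49.8693; exercise value = 50.8000 > continuation, so V_dd = 50.8000 (exercise)
Node u (S = 174): continuation = 1/1.01·[0.4824·0.0000 + 0.5176·16.0727] = 8.2376; exercise value = 0.0000 ≤ continuation, so V_u = 8.2376
Node d (S = 72): continuation = 1/1.01·[0.4824·16.0727 + 0.5176·50.8000] = 33.7121; exercise value = 22.0000 ≤ continuation, so V_d = 33.7121
Node 0 (S = 120): continuation = 1/1.01·[0.4824·8.2376 + 0.5176·33.7121] = 21.2123; exercise value = 0.0000 ≤ continuation, so V_0 = 21.2123

€21.21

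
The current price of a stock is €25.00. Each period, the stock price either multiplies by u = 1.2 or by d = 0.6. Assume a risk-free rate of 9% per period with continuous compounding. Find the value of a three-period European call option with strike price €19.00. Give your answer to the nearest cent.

Risk-neutral probability p = (e^0.09 − 0.6)/(1.2 − 0.6) = 0.4942/0.6000 = 0.8236
Terminal stock prices: S_uuu = 43.2, S_uud = 21.6, S_udd = 10.8, S_ddd = 5.4
Terminal payoffs (S − K): max(24.2, 0) = 24.2, max(2.6, 0) = 2.6, max(-8.2, 0) = 0, max(-13.6, 0) = 0
Node uu (S = 36): V_uu = e^(−0.09)·[0.8236·24.2000 + 0.1764·2.6000] = 18.6353
Node ud (S = 18): V_ud = e^(−0.09)·[0.8236·2.6000 + 0.1764·0.0000] = 1.9571
Node dd (S = 9): V_dd = e^(−0.09)·[0.8236·0.0000 + 0.1764·0.0000] = 0.0000
Node u (S = 30): V_u = e^(−0.09)·[0.8236·18.6353 + 0.1764·1.9571] = 14.3429
Node d (S = 15): V_d = e^(−0.09)·[0.8236·1.9571 + 0.1764·0.0000] = 1.4732
Node 0 (S = 25): V_0 = e^(−0.09)·[0.8236·14.3429 + 0.1764·1.4732] = 11.0339

€11.03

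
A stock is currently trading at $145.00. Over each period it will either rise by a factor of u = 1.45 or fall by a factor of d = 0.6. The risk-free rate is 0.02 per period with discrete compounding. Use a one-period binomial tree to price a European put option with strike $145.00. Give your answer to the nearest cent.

$28.77

Risk-neutral probability p = (1 + 0.02 − 0.6)/(1.45 − 0.6) = 0.4200/0.8500 = 0.4941
Terminal stock prices: S_u = 210.2, S_d = 87
Terminal payoffs (K − S): max(-65.25, 0) = 0, max(58, 0) = 58
Node 0 (S = 145): V_0 = 1/1.02·[0.4941·0.0000 + 0.5059·58.0000] = 28.7659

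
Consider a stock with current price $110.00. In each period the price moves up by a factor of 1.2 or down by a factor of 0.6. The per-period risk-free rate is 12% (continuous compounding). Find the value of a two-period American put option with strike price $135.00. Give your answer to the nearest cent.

Risk-neutral probability p = (e^0.12 − 0.6)/(1.2 − 0.6) = 0.5275/0.6000 = 0.8792
Terminal stock prices: S_uu = 158.4, S_ud = 79.2, S_dd = 39.6
Terminal payoffs (K − S): max(-23.4, 0) = 0, max(55.8, 0) = 55.8, max(95.4, 0) = 95.4
Node u (S = 132): continuation = e^(−0.12)·[0.8792·0.0000 + 0.1208·55.8000] = 5.9803; exercise value = 3.0000 ≤ continuation, so V_u = 5.9803
Node d (S = 66): continuation = e^(−0.12)·[0.8792·55.8000 + 0.1208·95.4000] = 53.7343; exercise value = 69.0000 > continuation, so V_d = 69.0000 (exercise)
Node 0 (S = 110): continuation = e^(−0.12)·[0.8792·5.9803 + 0.1208·69.0000] = 12.0582; exercise value = 25.0000 > continuation, so V_0 = 25.0000 (exercise)

$25.00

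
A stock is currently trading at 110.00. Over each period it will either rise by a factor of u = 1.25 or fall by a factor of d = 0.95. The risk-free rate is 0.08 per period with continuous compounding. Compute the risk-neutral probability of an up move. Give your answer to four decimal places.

p = 0.4443

Risk-neutral probability p = (e^0.08 − 0.95)/(1.25 − 0.95) = 0.1333/0.3000 = 0.4443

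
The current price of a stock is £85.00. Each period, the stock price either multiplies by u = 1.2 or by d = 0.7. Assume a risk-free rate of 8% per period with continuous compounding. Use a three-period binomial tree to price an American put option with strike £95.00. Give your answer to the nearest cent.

£12.25

Risk-neutral probability p = (e^0.08 − 0.7)/(1.2 − 0.7) = 0.3833/0.5000 = 0.7666
Terminal stock prices: S_uuu = 146.9, S_uud = 85.68, S_udd = 49.98, S_ddd = 29.15
Terminal payoffs (K − S): max(-51.88, 0) = 0, max(9.32, 0) = 9.32, max(45.02, 0) = 45.02, max(65.84, 0) = 65.84
Node uu (S = 122.4): continuation = e^(−0.08)·[0.7666·0.0000 + 0.2334·9.3200] = 2.0083; exercise value = 0.0000 ≤ continuation, so V_uu = 2.0083
Node ud (S = 71.4): continuation = e^(−0.08)·[0.7666·9.3200 + 0.2334·45.0200] = 16.2961; exercise value = 23.6000 > continuation, so V_ud = 23.6000 (exercise)
Node dd (S = 41.65): continuation = e^(−0.08)·[0.7666·45.0200 + 0.2334·65.8450] = 46.0461; exercise value = 53.3500 > continuation, so V_dd = 53.3500 (exercise)
Node u (S = 102): continuation = e^(−0.08)·[0.7666·2.0083 + 0.2334·23.6000] = 6.5064; exercise value = 0.0000 ≤ continuation, so V_u = 6.5064
Node d (S = 59.5): continuation = e^(−0.08)·[0.7666·23.6000 + 0.2334·53.3500] = 28.1961; exercise value = 35.5000 > continuation, so V_d = 35.5000 (exercise)
Node 0 (S = 85): continuation = e^(−0.08)·[0.7666·6.5064 + 0.2334·35.5000] = 12.2537; exercise value = 10.0000 ≤ continuation, so V_0 = 12.2537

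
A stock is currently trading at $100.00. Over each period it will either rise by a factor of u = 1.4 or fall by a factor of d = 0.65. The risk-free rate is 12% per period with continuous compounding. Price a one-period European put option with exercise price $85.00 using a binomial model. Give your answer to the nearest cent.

Risk-neutral probability p = (e^0.12 − 0.65)/(1.4 − 0.65) = 0.4775/0.7500 = 0.6367
Terminal stock prices: S_u = 140, S_d = 65
Terminal payoffs (K − S): max(-55, 0) = 0, max(20, 0) = 20
Node 0 (S = 100): V_0 = e^(−0.12)·[0.6367·0.0000 + 0.3633·20.0000] = 6.4450

$6.45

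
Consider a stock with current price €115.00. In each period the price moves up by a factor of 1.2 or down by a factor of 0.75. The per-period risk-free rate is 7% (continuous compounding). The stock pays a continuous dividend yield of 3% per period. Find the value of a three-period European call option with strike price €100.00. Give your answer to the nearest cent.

€30.29

Per-period risk-free factor R = e^0.07 = 1.0725; dividend-adjusted growth = e^(0.07−0.03) = 1.0408.
Risk-neutral probability p = (1.0408 − 0.75)/(1.2 − 0.75) = 0.2908/0.4500 = 0.6462
Terminal stock prices: S_uuu = 198.7, S_uud = 124.2, S_udd = 77.62, S_ddd = 48.52
Terminal payoffs (S − K): max(98.72, 0) = 98.72, max(24.2, 0) = 24.2, max(-22.38, 0) = 0, max(-51.48, 0) = 0
Node uu (S = 165.6): V_uu = e^(−0.07)·[0.6462·98.7200 + 0.3538·24.2000] = 67.4664
Node ud (S = 103.5): V_ud = e^(−0.07)·[0.6462·24.2000 + 0.3538·0.0000] = 14.5819
Node dd (S = 64.69): V_dd = e^(−0.07)·[0.6462·0.0000 + 0.3538·0.0000] = 0.0000
Node u (S = 138): V_u = e^(−0.07)·[0.6462·67.4664 + 0.3538·14.5819] = 45.4619
Node d (S = 86.25): V_d = e^(−0.07)·[0.6462·14.5819 + 0.3538·0.0000] = 8.7864
Node 0 (S = 115): V_0 = e^(−0.07)·[0.6462·45.4619 + 0.3538·8.7864] = 30.2914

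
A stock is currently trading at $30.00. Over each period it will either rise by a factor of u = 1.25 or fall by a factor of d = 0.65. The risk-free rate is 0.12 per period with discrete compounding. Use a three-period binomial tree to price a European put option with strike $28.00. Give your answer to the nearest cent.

Risk-neutral probability p = (1 + 0.12 − 0.65)/(1.25 − 0.65) = 0.4700/0.6000 = 0.7833
Terminal stock prices: S_uuu = 58.59, S_uud = 30.47, S_udd = 15.84, S_ddd = 8.239
Terminal payoffs (K − S): max(-30.59, 0) = 0, max(-2.469, 0) = 0, max(12.16, 0) = 12.16, max(19.76, 0) = 19.76
Node uu (S = 46.88): V_uu = 1/1.12·[0.7833·0.0000 + 0.2167·0.0000] = 0.0000
Node ud (S = 24.38): V_ud = 1/1.12·[0.7833·0.0000 + 0.2167·12.1562] = 2.3517
Node dd (S = 12.68): V_dd = 1/1.12·[0.7833·12.1562 + 0.2167·19.7613] = 12.3250
Node u (S = 37.5): V_u = 1/1.12·[0.7833·0.0000 + 0.2167·2.3517] = 0.4549
Node d (S = 19.5): V_d = 1/1.12·[0.7833·2.3517 + 0.2167·12.3250] = 4.0291
Node 0 (S = 30): V_0 = 1/1.12·[0.7833·0.4549 + 0.2167·4.0291] = 1.0976

$1.10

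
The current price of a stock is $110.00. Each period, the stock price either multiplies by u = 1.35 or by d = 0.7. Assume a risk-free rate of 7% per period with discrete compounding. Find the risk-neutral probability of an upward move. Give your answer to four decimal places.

p = 0.5692

Risk-neutral probability p = (1 + 0.07 − 0.7)/(1.35 − 0.7) = 0.3700/0.6500 = 0.5692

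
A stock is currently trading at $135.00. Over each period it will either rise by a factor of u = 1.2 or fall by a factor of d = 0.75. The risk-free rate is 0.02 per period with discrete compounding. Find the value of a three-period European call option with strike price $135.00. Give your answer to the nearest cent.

$24.40

Risk-neutral probability p = (1 + 0.02 − 0.75)/(1.2 − 0.75) = 0.2700/0.4500 = 0.6000
Terminal stock prices: S_uuu = 233.3, S_uud = 145.8, S_udd = 91.12, S_ddd = 56.95
Terminal payoffs (S − K): max(98.28, 0) = 98.28, max(10.8, 0) = 10.8, max(-43.88, 0) = 0, max(-78.05, 0) = 0
Node uu (S = 194.4): V_uu = 1/1.02·[0.6000·98.2800 + 0.4000·10.8000] = 62.0471
Node ud (S = 121.5): V_ud = 1/1.02·[0.6000·10.8000 + 0.4000·0.0000] = 6.3529
Node dd (S = 75.94): V_dd = 1/1.02·[0.6000·0.0000 + 0.4000·0.0000] = 0.0000
Node u (S = 162): V_u = 1/1.02·[0.6000·62.0471 + 0.4000·6.3529] = 38.9896
Node d (S = 101.2): V_d = 1/1.02·[0.6000·6.3529 + 0.4000·0.0000] = 3.7370
Node 0 (S = 135): V_0 = 1/1.02·[0.6000·38.9896 + 0.4000·3.7370] = 24.4006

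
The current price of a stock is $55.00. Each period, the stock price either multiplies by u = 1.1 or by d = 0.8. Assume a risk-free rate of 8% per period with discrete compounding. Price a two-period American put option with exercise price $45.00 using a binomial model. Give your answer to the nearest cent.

$0.06

Risk-neutral probability p = (1 + 0.08 − 0.8)/(1.1 − 0.8) = 0.2800/0.3000 = 0.9333
Terminal stock prices: S_uu = 66.55, S_ud = 48.4, S_dd = 35.2
Terminal payoffs (K − S): max(-21.55, 0) = 0, max(-3.4, 0) = 0, max(9.8, 0) = 9.8
Node u (S = 60.5): continuation = 1/1.08·[0.9333·0.0000 + 0.0667·0.0000] = 0.0000; exercise value = 0.0000 ≤ continuation, so V_u = 0.0000
Node d (S = 44): continuation = 1/1.08·[0.9333·0.0000 + 0.0667·9.8000] = 0.6049; exercise value = 1.0000 > continuation, so V_d = 1.0000 (exercise)
Node 0 (S = 55): continuation = 1/1.08·[0.9333·0.0000 + 0.0667·1.0000] = 0.0617; exercise value = 0.0000 ≤ continuation, so V_0 = 0.0617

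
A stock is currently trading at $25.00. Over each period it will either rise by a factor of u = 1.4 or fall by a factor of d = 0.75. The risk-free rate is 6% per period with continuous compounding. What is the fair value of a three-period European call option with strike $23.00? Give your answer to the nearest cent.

$8.33

Risk-neutral probability p = (e^0.06 − 0.75)/(1.4 − 0.75) = 0.3118/0.6500 = 0.4797
Terminal stock prices: S_uuu = 68.6, S_uud = 36.75, S_udd = 19.69, S_ddd = 10.55
Terminal payoffs (S − K): max(45.6, 0) = 45.6, max(13.75, 0) = 13.75, max(-3.312, 0) = 0, max(-12.45, 0) = 0
Node uu (S = 49): V_uu = e^(−0.06)·[0.4797·45.6000 + 0.5203·13.7500] = 27.3394
Node ud (S = 26.25): V_ud = e^(−0.06)·[0.4797·13.7500 + 0.5203·0.0000] = 6.2124
Node dd (S = 14.06): V_dd = e^(−0.06)·[0.4797·0.0000 + 0.5203·0.0000] = 0.0000
Node u (S = 35): V_u = e^(−0.06)·[0.4797·27.3394 + 0.5203·6.2124] = 15.3960
Node d (S = 18.75): V_d = e^(−0.06)·[0.4797·6.2124 + 0.5203·0.0000] = 2.8068
Node 0 (S = 25): V_0 = e^(−0.06)·[0.4797·15.3960 + 0.5203·2.8068] = 8.3313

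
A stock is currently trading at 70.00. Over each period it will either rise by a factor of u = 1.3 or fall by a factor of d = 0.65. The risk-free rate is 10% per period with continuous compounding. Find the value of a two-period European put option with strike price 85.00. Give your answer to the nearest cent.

Risk-neutral probability p = (e^0.1 − 0.65)/(1.3 − 0.65) = 0.4552/0.6500 = 0.7003
Terminal stock prices: S_uu = 118.3, S_ud = 59.15, S_dd = 29.58
Terminal payoffs (K − S): max(-33.3, 0) = 0, max(25.85, 0) = 25.85, max(55.42, 0) = 55.42
Node u (S = 91): V_u = e^(−0.1)·[0.7003·0.0000 + 0.2997·25.8500] = 7.0109
Node d (S = 45.5): V_d = e^(−0.1)·[0.7003·25.8500 + 0.2997·55.4250] = 31.4112
Node 0 (S = 70): V_0 = e^(−0.1)·[0.7003·7.0109 + 0.2997·31.4112] = 12.9614

12.96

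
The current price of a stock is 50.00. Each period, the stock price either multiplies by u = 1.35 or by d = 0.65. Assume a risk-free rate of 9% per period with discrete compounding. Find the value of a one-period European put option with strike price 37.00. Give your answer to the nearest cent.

Risk-neutral probability p = (1 + 0.09 − 0.65)/(1.35 − 0.65) = 0.4400/0.7000 = 0.6286
Terminal stock prices: S_u = 67.5, S_d = 32.5
Terminal payoffs (K − S): max(-30.5, 0) = 0, max(4.5, 0) = 4.5
Node 0 (S = 50): V_0 = 1/1.09·[0.6286·0.0000 + 0.3714·4.5000] = 1.5334

1.53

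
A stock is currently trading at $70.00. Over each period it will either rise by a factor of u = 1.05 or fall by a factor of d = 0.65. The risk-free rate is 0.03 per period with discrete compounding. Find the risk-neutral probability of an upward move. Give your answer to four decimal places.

Risk-neutral probability p = (1 + 0.03 − 0.65)/(1.05 − 0.65) = 0.3800/0.4000 = 0.9500

p = 0.9500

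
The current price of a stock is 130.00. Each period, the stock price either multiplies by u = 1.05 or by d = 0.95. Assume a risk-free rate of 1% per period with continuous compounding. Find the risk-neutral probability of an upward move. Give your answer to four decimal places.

Risk-neutral probability p = (e^0.01 − 0.95)/(1.05 − 0.95) = 0.0601/0.1000 = 0.6005

p = 0.6005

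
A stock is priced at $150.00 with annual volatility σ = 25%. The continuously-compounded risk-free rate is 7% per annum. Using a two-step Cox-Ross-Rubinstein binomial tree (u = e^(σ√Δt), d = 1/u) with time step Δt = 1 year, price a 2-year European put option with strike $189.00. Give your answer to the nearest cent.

CRR parameters: u = e^(σ√Δt) = e^(0.25·√1) = 1.2840, d = 1/u = 0.7788
Per-period rate: rΔt = 0.07·1 = 0.07, so R = e^0.07 = 1.0725
Risk-neutral probability p = (e^0.07 − 0.7788)/(1.2840 − 0.7788) = 0.2937/0.5052 = 0.5813
Terminal stock prices: S_uu = 247.3, S_ud = 150, S_dd = 90.98
Terminal payoffs (K − S): max(-58.31, 0) = 0, max(39, 0) = 39, max(98.02, 0) = 98.02
Node u (S = 192.6): V_u = e^(−0.07)·[0.5813·0.0000 + 0.4187·39.0000] = 15.2239
Node d (S = 116.8): V_d = e^(−0.07)·[0.5813·39.0000 + 0.4187·98.0204] = 59.4023
Node 0 (S = 150): V_0 = e^(−0.07)·[0.5813·15.2239 + 0.4187·59.4023] = 31.4400

$31.44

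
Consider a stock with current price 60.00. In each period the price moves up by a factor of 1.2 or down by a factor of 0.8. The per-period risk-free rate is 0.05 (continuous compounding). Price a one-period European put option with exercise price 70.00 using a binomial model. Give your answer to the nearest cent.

7.78

Risk-neutral probability p = (e^0.05 − 0.8)/(1.2 − 0.8) = 0.2513/0.4000 = 0.6282
Terminal stock prices: S_u = 72, S_d = 48
Terminal payoffs (K − S): max(-2, 0) = 0, max(22, 0) = 22
Node 0 (S = 60): V_0 = e^(−0.05)·[0.6282·0.0000 + 0.3718·22.0000] = 7.7811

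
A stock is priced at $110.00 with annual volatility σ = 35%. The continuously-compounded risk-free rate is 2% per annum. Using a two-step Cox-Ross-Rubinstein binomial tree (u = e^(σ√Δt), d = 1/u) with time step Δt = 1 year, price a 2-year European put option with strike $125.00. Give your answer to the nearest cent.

CRR parameters: u = e^(σ√Δt) = e^(0.35·√1) = 1.4191, d = 1/u = 0.7047
Per-period rate: rΔt = 0.02·1 = 0.02, so R = e^0.02 = 1.0202
Risk-neutral probability p = (e^0.02 − 0.7047)/(1.4191 − 0.7047) = 0.3155/0.7144 = 0.4417
Terminal stock prices: S_uu = 221.5, S_ud = 110, S_dd = 54.62
Terminal payoffs (K − S): max(-96.51, 0) = 0, max(15, 0) = 15, max(70.38, 0) = 70.38
Node u (S = 156.1): V_u = e^(−0.02)·[0.4417·0.0000 + 0.5583·15.0000] = 8.2093
Node d (S = 77.52): V_d = e^(−0.02)·[0.4417·15.0000 + 0.5583·70.3756] = 45.0091
Node 0 (S = 110): V_0 = e^(−0.02)·[0.4417·8.2093 + 0.5583·45.0091] = 28.1867

$28.19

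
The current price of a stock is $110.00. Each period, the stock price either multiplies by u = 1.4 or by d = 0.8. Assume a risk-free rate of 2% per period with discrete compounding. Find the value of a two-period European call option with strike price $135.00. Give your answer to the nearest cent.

Risk-neutral probability p = (1 + 0.02 − 0.8)/(1.4 − 0.8) = 0.2200/0.6000 = 0.3667
Terminal stock prices: S_uu = 215.6, S_ud = 123.2, S_dd = 70.4
Terminal payoffs (S − K): max(80.6, 0) = 80.6, max(-11.8, 0) = 0, max(-64.6, 0) = 0
Node u (S = 154): V_u = 1/1.02·[0.3667·80.6000 + 0.6333·0.0000] = 28.9739
Node d (S = 88): V_d = 1/1.02·[0.3667·0.0000 + 0.6333·0.0000] = 0.0000
Node 0 (S = 110): V_0 = 1/1.02·[0.3667·28.9739 + 0.6333·0.0000] = 10.4154

$10.42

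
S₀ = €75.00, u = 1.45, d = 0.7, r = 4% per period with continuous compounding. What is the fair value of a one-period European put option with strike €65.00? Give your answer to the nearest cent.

Risk-neutral probability p = (e^0.04 − 0.7)/(1.45 − 0.7) = 0.3408/0.7500 = 0.4544
Terminal stock prices: S_u = 108.8, S_d = 52.5
Terminal payoffs (K − S): max(-43.75, 0) = 0, max(12.5, 0) = 12.5
Node 0 (S = 75): V_0 = e^(−0.04)·[0.4544·0.0000 + 0.5456·12.5000] = 6.5524

€6.55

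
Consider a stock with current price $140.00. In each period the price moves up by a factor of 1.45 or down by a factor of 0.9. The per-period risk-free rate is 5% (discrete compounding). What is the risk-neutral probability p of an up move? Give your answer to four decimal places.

Risk-neutral probability p = (1 + 0.05 − 0.9)/(1.45 − 0.9) = 0.1500/0.5500 = 0.2727

p = 0.2727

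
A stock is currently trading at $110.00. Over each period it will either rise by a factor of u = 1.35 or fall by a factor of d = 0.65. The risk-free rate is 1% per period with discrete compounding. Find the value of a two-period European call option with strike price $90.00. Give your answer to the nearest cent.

$31.84

Risk-neutral probability p = (1 + 0.01 − 0.65)/(1.35 − 0.65) = 0.3600/0.7000 = 0.5143
Terminal stock prices: S_uu = 200.5, S_ud = 96.53, S_dd = 46.48
Terminal payoffs (S − K): max(110.5, 0) = 110.5, max(6.525, 0) = 6.525, max(-43.52, 0) = 0
Node u (S = 148.5): V_u = 1/1.01·[0.5143·110.4750 + 0.4857·6.5250] = 59.3911
Node d (S = 71.5): V_d = 1/1.01·[0.5143·6.5250 + 0.4857·0.0000] = 3.3225
Node 0 (S = 110): V_0 = 1/1.01·[0.5143·59.3911 + 0.4857·3.3225] = 31.8394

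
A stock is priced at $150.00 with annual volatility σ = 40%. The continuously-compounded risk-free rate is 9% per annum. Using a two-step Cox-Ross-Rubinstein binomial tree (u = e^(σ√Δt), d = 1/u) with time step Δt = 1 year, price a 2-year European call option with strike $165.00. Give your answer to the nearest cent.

$37.54

CRR parameters: u = e^(σ√Δt) = e^(0.4·√1) = 1.4918, d = 1/u = 0.6703
Per-period rate: rΔt = 0.09·1 = 0.09, so R = e^0.09 = 1.0942
Risk-neutral probability p = (e^0.09 − 0.6703)/(1.4918 − 0.6703) = 0.4239/0.8215 = 0.5159
Terminal stock prices: S_uu = 333.8, S_ud = 150, S_dd = 67.4
Terminal payoffs (S − K): max(168.8, 0) = 168.8, max(-15, 0) = 0, max(-97.6, 0) = 0
Node u (S = 223.8): V_u = e^(−0.09)·[0.5159·168.8311 + 0.4841·0.0000] = 79.6109
Node d (S = 100.5): V_d = e^(−0.09)·[0.5159·0.0000 + 0.4841·0.0000] = 0.0000
Node 0 (S = 150): V_0 = e^(−0.09)·[0.5159·79.6109 + 0.4841·0.0000] = 37.5399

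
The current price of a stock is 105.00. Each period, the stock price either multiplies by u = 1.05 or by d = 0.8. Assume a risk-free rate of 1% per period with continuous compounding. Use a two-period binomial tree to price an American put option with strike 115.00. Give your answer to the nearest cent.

10.00

Risk-neutral probability p = (e^0.01 − 0.8)/(1.05 − 0.8) = 0.2101/0.2500 = 0.8402
Terminal stock prices: S_uu = 115.8, S_ud = 88.2, S_dd = 67.2
Terminal payoffs (K − S): max(-0.7625, 0) = 0, max(26.8, 0) = 26.8, max(47.8, 0) = 47.8
Node u (S = 110.2): continuation = e^(−0.01)·[0.8402·0.0000 + 0.1598·26.8000] = 4.2400; exercise value = 4.7500 > continuation, so V_u = 4.7500 (exercise)
Node d (S = 84): continuation = e^(−0.01)·[0.8402·26.8000 + 0.1598·47.8000] = 29.8557; exercise value = 31.0000 > continuation, so V_d = 31.0000 (exercise)
Node 0 (S = 105): continuation = e^(−0.01)·[0.8402·4.7500 + 0.1598·31.0000] = 8.8557; exercise value = 10.0000 > continuation, so V_0 = 10.0000 (exercise)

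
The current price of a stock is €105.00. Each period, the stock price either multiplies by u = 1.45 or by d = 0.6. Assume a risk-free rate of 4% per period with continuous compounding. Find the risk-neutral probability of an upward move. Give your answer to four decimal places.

p = 0.5186

Risk-neutral probability p = (e^0.04 − 0.6)/(1.45 − 0.6) = 0.4408/0.8500 = 0.5186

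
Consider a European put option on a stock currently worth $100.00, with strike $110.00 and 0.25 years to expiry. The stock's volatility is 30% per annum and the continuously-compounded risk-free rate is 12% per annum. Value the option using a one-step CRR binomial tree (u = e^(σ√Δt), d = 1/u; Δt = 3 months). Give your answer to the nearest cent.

CRR parameters: u = e^(σ√Δt) = e^(0.3·√0.25) = 1.1618, d = 1/u = 0.8607
Per-period rate: rΔt = 0.12·0.25 = 0.03, so R = e^0.03 = 1.0305
Risk-neutral probability p = (e^0.03 − 0.8607)/(1.1618 − 0.8607) = 0.1697/0.3011 = 0.5637
Terminal stock prices: S_u = 116.2, S_d = 86.07
Terminal payoffs (K − S): max(-6.183, 0) = 0, max(23.93, 0) = 23.93
Node 0 (S = 100): V_0 = e^(−0.03)·[0.5637·0.0000 + 0.4363·23.9292] = 10.1316

$10.13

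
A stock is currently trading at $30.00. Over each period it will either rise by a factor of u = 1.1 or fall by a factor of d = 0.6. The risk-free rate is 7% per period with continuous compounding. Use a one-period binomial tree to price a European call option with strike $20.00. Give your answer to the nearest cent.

$11.45

Risk-neutral probability p = (e^0.07 − 0.6)/(1.1 − 0.6) = 0.4725/0.5000 = 0.9450
Terminal stock prices: S_u = 33, S_d = 18
Terminal payoffs (S − K): max(13, 0) = 13, max(-2, 0) = 0
Node 0 (S = 30): V_0 = e^(−0.07)·[0.9450·13.0000 + 0.0550·0.0000] = 11.4547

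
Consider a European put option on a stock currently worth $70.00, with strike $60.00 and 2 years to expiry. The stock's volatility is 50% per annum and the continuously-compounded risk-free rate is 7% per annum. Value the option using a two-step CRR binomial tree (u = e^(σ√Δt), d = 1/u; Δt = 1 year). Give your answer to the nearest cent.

CRR parameters: u = e^(σ√Δt) = e^(0.5·√1) = 1.6487, d = 1/u = 0.6065
Per-period rate: rΔt = 0.07·1 = 0.07, so R = e^0.07 = 1.0725
Risk-neutral probability p = (e^0.07 − 0.6065)/(1.6487 − 0.6065) = 0.4660/1.0422 = 0.4471
Terminal stock prices: S_uu = 190.3, S_ud = 70, S_dd = 25.75
Terminal payoffs (K − S): max(-130.3, 0) = 0, max(-10, 0) = 0, max(34.25, 0) = 34.25
Node u (S = 115.4): V_u = e^(−0.07)·[0.4471·0.0000 + 0.5529·0.0000] = 0.0000
Node d (S = 42.46): V_d = e^(−0.07)·[0.4471·0.0000 + 0.5529·34.2484] = 17.6553
Node 0 (S = 70): V_0 = e^(−0.07)·[0.4471·0.0000 + 0.5529·17.6553] = 9.1015

$9.10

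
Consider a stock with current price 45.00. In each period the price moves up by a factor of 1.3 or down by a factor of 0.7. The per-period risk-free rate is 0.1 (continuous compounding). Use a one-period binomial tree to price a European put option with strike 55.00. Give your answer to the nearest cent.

6.90

Risk-neutral probability p = (e^0.1 − 0.7)/(1.3 − 0.7) = 0.4052/0.6000 = 0.6753
Terminal stock prices: S_u = 58.5, S_d = 31.5
Terminal payoffs (K − S): max(-3.5, 0) = 0, max(23.5, 0) = 23.5
Node 0 (S = 45): V_0 = e^(−0.1)·[0.6753·0.0000 + 0.3247·23.5000] = 6.9046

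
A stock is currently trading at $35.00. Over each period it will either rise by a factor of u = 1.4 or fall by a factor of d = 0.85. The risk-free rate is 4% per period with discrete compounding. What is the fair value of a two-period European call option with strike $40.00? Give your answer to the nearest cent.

$3.85

Risk-neutral probability p = (1 + 0.04 − 0.85)/(1.4 − 0.85) = 0.1900/0.5500 = 0.3455
Terminal stock prices: S_uu = 68.6, S_ud = 41.65, S_dd = 25.29
Terminal payoffs (S − K): max(28.6, 0) = 28.6, max(1.65, 0) = 1.65, max(-14.71, 0) = 0
Node u (S = 49): V_u = 1/1.04·[0.3455·28.6000 + 0.6545·1.6500] = 10.5385
Node d (S = 29.75): V_d = 1/1.04·[0.3455·1.6500 + 0.6545·0.0000] = 0.5481
Node 0 (S = 35): V_0 = 1/1.04·[0.3455·10.5385 + 0.6545·0.5481] = 3.8455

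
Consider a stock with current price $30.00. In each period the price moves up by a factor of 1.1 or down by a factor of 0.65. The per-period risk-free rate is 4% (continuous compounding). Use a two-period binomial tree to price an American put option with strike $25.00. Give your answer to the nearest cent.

$1.07

Risk-neutral probability p = (e^0.04 − 0.65)/(1.1 − 0.65) = 0.3908/0.4500 = 0.8685
Terminal stock prices: S_uu = 36.3, S_ud = 21.45, S_dd = 12.68
Terminal payoffs (K − S): max(-11.3, 0) = 0, max(3.55, 0) = 3.55, max(12.32, 0) = 12.32
Node u (S = 33): continuation = e^(−0.04)·[0.8685·0.0000 + 0.1315·3.5500] = 0.4486; exercise value = 0.0000 ≤ continuation, so V_u = 0.4486
Node d (S = 19.5): continuation = e^(−0.04)·[0.8685·3.5500 + 0.1315·12.3250] = 4.5197; exercise value = 5.5000 > continuation, so V_d = 5.5000 (exercise)
Node 0 (S = 30): continuation = e^(−0.04)·[0.8685·0.4486 + 0.1315·5.5000] = 1.0694; exercise value = 0.0000 ≤ continuation, so V_0 = 1.0694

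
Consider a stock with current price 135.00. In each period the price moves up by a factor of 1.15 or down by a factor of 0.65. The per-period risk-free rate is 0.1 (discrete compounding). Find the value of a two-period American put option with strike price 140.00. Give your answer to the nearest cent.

Risk-neutral probability p = (1 + 0.1 − 0.65)/(1.15 − 0.65) = 0.4500/0.5000 = 0.9000
Terminal stock prices: S_uu = 178.5, S_ud = 100.9, S_dd = 57.04
Terminal payoffs (K − S): max(-38.54, 0) = 0, max(39.09, 0) = 39.09, max(82.96, 0) = 82.96
Node u (S = 155.2): continuation = 1/1.1·[0.9000·0.0000 + 0.1000·39.0875] = 3.5534; exercise value = 0.0000 ≤ continuation, so V_u = 3.5534
Node d (S = 87.75): continuation = 1/1.1·[0.9000·39.0875 + 0.1000·82.9625] = 39.5227; exercise value = 52.2500 > continuation, so V_d = 52.2500 (exercise)
Node 0 (S = 135): continuation = 1/1.1·[0.9000·3.5534 + 0.1000·52.2500] = 7.6573; exercise value = 5.0000 ≤ continuation, so V_0 = 7.6573

7.66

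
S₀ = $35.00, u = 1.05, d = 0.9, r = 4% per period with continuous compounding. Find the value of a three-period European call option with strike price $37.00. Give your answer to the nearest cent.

Risk-neutral probability p = (e^0.04 − 0.9)/(1.05 − 0.9) = 0.1408/0.1500 = 0.9387
Terminal stock prices: S_uuu = 40.52, S_uud = 34.73, S_udd = 29.77, S_ddd = 25.52
Terminal payoffs (S − K): max(3.517, 0) = 3.517, max(-2.271, 0) = 0, max(-7.232, 0) = 0, max(-11.48, 0) = 0
Node uu (S = 38.59): V_uu = e^(−0.04)·[0.9387·3.5169 + 0.0613·0.0000] = 3.1720
Node ud (S = 33.08): V_ud = e^(−0.04)·[0.9387·0.0000 + 0.0613·0.0000] = 0.0000
Node dd (S = 28.35): V_dd = e^(−0.04)·[0.9387·0.0000 + 0.0613·0.0000] = 0.0000
Node u (S = 36.75): V_u = e^(−0.04)·[0.9387·3.1720 + 0.0613·0.0000] = 2.8609
Node d (S = 31.5): V_d = e^(−0.04)·[0.9387·0.0000 + 0.0613·0.0000] = 0.0000
Node 0 (S = 35): V_0 = e^(−0.04)·[0.9387·2.8609 + 0.0613·0.0000] = 2.5803

$2.58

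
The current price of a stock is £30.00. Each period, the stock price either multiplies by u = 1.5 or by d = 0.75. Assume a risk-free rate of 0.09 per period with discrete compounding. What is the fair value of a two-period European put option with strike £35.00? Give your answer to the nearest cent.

£5.08

Risk-neutral probability p = (1 + 0.09 − 0.75)/(1.5 − 0.75) = 0.3400/0.7500 = 0.4533
Terminal stock prices: S_uu = 67.5, S_ud = 33.75, S_dd = 16.88
Terminal payoffs (K − S): max(-32.5, 0) = 0, max(1.25, 0) = 1.25, max(18.12, 0) = 18.12
Node u (S = 45): V_u = 1/1.09·[0.4533·0.0000 + 0.5467·1.2500] = 0.6269
Node d (S = 22.5): V_d = 1/1.09·[0.4533·1.2500 + 0.5467·18.1250] = 9.6101
Node 0 (S = 30): V_0 = 1/1.09·[0.4533·0.6269 + 0.5467·9.6101] = 5.0805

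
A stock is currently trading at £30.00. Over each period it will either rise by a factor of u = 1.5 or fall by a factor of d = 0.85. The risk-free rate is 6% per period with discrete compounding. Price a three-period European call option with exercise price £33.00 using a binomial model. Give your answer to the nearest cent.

£6.27

Risk-neutral probability p = (1 + 0.06 − 0.85)/(1.5 − 0.85) = 0.2100/0.6500 = 0.3231
Terminal stock prices: S_uuu = 101.2, S_uud = 57.38, S_udd = 32.51, S_ddd = 18.42
Terminal payoffs (S − K): max(68.25, 0) = 68.25, max(24.38, 0) = 24.38, max(-0.4875, 0) = 0, max(-14.58, 0) = 0
Node uu (S = 67.5): V_uu = 1/1.06·[0.3231·68.2500 + 0.6769·24.3750] = 36.3679
Node ud (S = 38.25): V_ud = 1/1.06·[0.3231·24.3750 + 0.6769·0.0000] = 7.4292
Node dd (S = 21.67): V_dd = 1/1.06·[0.3231·0.0000 + 0.6769·0.0000] = 0.0000
Node u (S = 45): V_u = 1/1.06·[0.3231·36.3679 + 0.6769·7.4292] = 15.8289
Node d (S = 25.5): V_d = 1/1.06·[0.3231·7.4292 + 0.6769·0.0000] = 2.2644
Node 0 (S = 30): V_0 = 1/1.06·[0.3231·15.8289 + 0.6769·2.2644] = 6.2705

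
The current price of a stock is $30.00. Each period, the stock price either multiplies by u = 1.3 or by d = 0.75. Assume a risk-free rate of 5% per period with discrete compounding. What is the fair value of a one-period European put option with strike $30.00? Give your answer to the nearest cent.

Risk-neutral probability p = (1 + 0.05 − 0.75)/(1.3 − 0.75) = 0.3000/0.5500 = 0.5455
Terminal stock prices: S_u = 39, S_d = 22.5
Terminal payoffs (K − S): max(-9, 0) = 0, max(7.5, 0) = 7.5
Node 0 (S = 30): V_0 = 1/1.05·[0.5455·0.0000 + 0.4545·7.5000] = 3.2468

$3.25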